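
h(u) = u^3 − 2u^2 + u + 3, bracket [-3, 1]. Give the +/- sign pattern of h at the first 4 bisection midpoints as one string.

m = -1, h(m) = -1 (−); new bracket [-1, 1]
m = 0, h(m) = 3 (+); new bracket [-1, 0]
m = -0.5, h(m) = 1.875 (+); new bracket [-1, -0.5]
m = -0.75, h(m) = 0.7031 (+); new bracket [-1, -0.75]

-+++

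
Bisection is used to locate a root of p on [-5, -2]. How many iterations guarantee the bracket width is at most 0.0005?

13

Width after n steps is 3/2^n. Need 2^n ≥ 3/0.0005 = 6000.
2^12 = 4096 < 6000 ≤ 2^13 = 8192, so n = 13.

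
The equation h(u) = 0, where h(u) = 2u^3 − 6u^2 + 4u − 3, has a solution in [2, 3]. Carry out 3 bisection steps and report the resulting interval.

[2.375, 2.5]

u = 2.5 gives h = 0.75, positive; keep [2, 2.5]
u = 2.25 gives h = -1.59375, negative; keep [2.25, 2.5]
u = 2.375 gives h = -0.550781, negative; keep [2.375, 2.5]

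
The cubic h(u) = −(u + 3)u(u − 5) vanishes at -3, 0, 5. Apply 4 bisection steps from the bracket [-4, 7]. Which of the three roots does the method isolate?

m = 1.5, h(m) = 23.625 (+); new bracket [1.5, 7]
m = 4.25, h(m) = 23.109375 (+); new bracket [4.25, 7]
m = 5.625, h(m) = -30.322266 (−); new bracket [4.25, 5.625]
m = 4.9375, h(m) = 2.4495 (+); new bracket [4.9375, 5.625]

5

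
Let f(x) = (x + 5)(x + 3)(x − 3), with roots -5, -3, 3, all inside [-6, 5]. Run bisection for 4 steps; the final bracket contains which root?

3

f(-0.5) = -39.375 < 0, so the root lies in [-0.5, 5]
f(2.25) = -28.546875 < 0, so the root lies in [2.25, 5]
f(3.625) = 35.712891 > 0, so the root lies in [2.25, 3.625]
f(2.9375) = -2.9456 < 0, so the root lies in [2.9375, 3.625]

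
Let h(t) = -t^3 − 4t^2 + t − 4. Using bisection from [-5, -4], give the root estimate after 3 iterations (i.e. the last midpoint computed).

-4.375

m = -4.5, h(m) = 1.625 (+); new bracket [-4.5, -4]
m = -4.25, h(m) = -3.734375 (−); new bracket [-4.5, -4.25]
m = -4.375, h(m) = -1.197266 (−); new bracket [-4.5, -4.375]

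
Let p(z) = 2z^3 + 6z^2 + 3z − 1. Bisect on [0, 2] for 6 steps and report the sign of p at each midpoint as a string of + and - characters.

+++---

midpoint 1: p = 10 > 0 → [0, 1]
midpoint 0.5: p = 2.25 > 0 → [0, 0.5]
midpoint 0.25: p = 0.15625 > 0 → [0, 0.25]
midpoint 0.125: p = -0.5273 < 0 → [0.125, 0.25]
midpoint 0.1875: p = -0.2134 < 0 → [0.1875, 0.25]
midpoint 0.21875: p = -0.0357 < 0 → [0.21875, 0.25]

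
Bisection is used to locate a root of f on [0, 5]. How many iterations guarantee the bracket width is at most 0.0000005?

24

Width after n steps is 5/2^n. Need 2^n ≥ 5/0.0000005 = 10000000.
2^23 = 8388608 < 10000000 ≤ 2^24 = 16777216, so n = 24.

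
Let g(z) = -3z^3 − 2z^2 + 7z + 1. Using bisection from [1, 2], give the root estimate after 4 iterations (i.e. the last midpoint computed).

1.3125

g(1.5) = -3.125 < 0, so the root lies in [1, 1.5]
g(1.25) = 0.765625 > 0, so the root lies in [1.25, 1.5]
g(1.375) = -0.955078 < 0, so the root lies in [1.25, 1.375]
g(1.3125) = -0.0408 < 0, so the root lies in [1.25, 1.3125]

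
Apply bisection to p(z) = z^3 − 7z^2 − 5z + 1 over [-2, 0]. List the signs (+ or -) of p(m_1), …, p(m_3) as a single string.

z = -1 gives p = -2, negative; keep [-1, 0]
z = -0.5 gives p = 1.625, positive; keep [-1, -0.5]
z = -0.75 gives p = 0.390625, positive; keep [-1, -0.75]

-++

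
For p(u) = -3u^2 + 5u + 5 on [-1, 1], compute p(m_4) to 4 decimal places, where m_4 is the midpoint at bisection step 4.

0.7031

m = 0, p(m) = 5 (+); new bracket [-1, 0]
m = -0.5, p(m) = 1.75 (+); new bracket [-1, -0.5]
m = -0.75, p(m) = -0.4375 (−); new bracket [-0.75, -0.5]
m = -0.625, p(m) = 0.7031 (+); new bracket [-0.75, -0.625]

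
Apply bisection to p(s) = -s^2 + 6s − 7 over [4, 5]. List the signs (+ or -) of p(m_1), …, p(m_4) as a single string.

s = 4.5 gives p = -0.25, negative; keep [4, 4.5]
s = 4.25 gives p = 0.4375, positive; keep [4.25, 4.5]
s = 4.375 gives p = 0.109375, positive; keep [4.375, 4.5]
s = 4.4375 gives p = -0.0664, negative; keep [4.375, 4.4375]

-++-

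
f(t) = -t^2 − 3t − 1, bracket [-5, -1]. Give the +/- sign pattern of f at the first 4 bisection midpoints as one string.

t = -3 gives f = -1, negative; keep [-3, -1]
t = -2 gives f = 1, positive; keep [-3, -2]
t = -2.5 gives f = 0.25, positive; keep [-3, -2.5]
t = -2.75 gives f = -0.3125, negative; keep [-2.75, -2.5]

-++-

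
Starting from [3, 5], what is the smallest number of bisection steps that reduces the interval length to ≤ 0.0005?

12

Width after n steps is 2/2^n. Need 2^n ≥ 2/0.0005 = 4000.
2^11 = 2048 < 4000 ≤ 2^12 = 4096, so n = 12.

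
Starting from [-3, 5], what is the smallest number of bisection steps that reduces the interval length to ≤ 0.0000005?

Width after n steps is 8/2^n. Need 2^n ≥ 8/0.0000005 = 16000000.
2^23 = 8388608 < 16000000 ≤ 2^24 = 16777216, so n = 24.

24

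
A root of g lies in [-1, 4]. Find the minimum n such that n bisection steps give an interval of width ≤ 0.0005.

14

Width after n steps is 5/2^n. Need 2^n ≥ 5/0.0005 = 10000.
2^13 = 8192 < 10000 ≤ 2^14 = 16384, so n = 14.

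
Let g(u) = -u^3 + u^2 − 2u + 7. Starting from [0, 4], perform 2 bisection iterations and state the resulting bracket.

midpoint 2: g = -1 < 0 → [0, 2]
midpoint 1: g = 5 > 0 → [1, 2]

[1, 2]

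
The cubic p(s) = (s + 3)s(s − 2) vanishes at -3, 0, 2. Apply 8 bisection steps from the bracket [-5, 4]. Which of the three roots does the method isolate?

-3

midpoint -0.5: p = 3.125 > 0 → [-5, -0.5]
midpoint -2.75: p = 3.265625 > 0 → [-5, -2.75]
midpoint -3.875: p = -19.919922 < 0 → [-3.875, -2.75]
midpoint -3.3125: p = -5.4993 < 0 → [-3.3125, -2.75]
midpoint -3.03125: p = -0.4766 < 0 → [-3.03125, -2.75]
midpoint -2.890625: p = 1.5462 > 0 → [-3.03125, -2.890625]
midpoint -2.9609375: p = 0.5738 > 0 → [-3.03125, -2.9609375]
midpoint -2.99609375: p = 0.0585 > 0 → [-3.03125, -2.99609375]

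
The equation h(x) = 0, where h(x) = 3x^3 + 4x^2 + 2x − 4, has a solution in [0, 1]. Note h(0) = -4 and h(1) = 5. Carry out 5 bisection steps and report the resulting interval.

midpoint 0.5: h = -1.625 < 0 → [0.5, 1]
midpoint 0.75: h = 1.015625 > 0 → [0.5, 0.75]
midpoint 0.625: h = -0.455078 < 0 → [0.625, 0.75]
midpoint 0.6875: h = 0.2405 > 0 → [0.625, 0.6875]
midpoint 0.65625: h = -0.117 < 0 → [0.65625, 0.6875]

[0.65625, 0.6875]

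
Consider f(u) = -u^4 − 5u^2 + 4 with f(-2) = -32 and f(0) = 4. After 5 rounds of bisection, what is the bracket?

[-0.875, -0.8125]

u = -1 gives f = -2, negative; keep [-1, 0]
u = -0.5 gives f = 2.6875, positive; keep [-1, -0.5]
u = -0.75 gives f = 0.871094, positive; keep [-1, -0.75]
u = -0.875 gives f = -0.4143, negative; keep [-0.875, -0.75]
u = -0.8125 gives f = 0.2634, positive; keep [-0.875, -0.8125]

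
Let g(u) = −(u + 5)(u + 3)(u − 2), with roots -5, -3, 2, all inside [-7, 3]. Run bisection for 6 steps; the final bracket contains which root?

2

g(-2) = 12 > 0, so the root lies in [-2, 3]
g(0.5) = 28.875 > 0, so the root lies in [0.5, 3]
g(1.75) = 8.015625 > 0, so the root lies in [1.75, 3]
g(2.375) = -14.8652 < 0, so the root lies in [1.75, 2.375]
g(2.0625) = -2.2346 < 0, so the root lies in [1.75, 2.0625]
g(1.90625) = 3.1766 > 0, so the root lies in [1.90625, 2.0625]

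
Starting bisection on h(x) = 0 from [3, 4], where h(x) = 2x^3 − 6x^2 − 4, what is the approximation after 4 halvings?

3.1875

h(3.5) = 8.25 > 0, so the root lies in [3, 3.5]
h(3.25) = 1.28125 > 0, so the root lies in [3, 3.25]
h(3.125) = -1.558594 < 0, so the root lies in [3.125, 3.25]
h(3.1875) = -0.1899 < 0, so the root lies in [3.1875, 3.25]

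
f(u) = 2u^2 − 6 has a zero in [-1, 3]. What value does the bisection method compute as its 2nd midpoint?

f(1) = -4 < 0, so the root lies in [1, 3]
f(2) = 2 > 0, so the root lies in [1, 2]

2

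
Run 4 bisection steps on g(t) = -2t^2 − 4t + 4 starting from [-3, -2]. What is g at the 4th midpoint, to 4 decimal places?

0.3047

g(-2.5) = 1.5 > 0, so the root lies in [-3, -2.5]
g(-2.75) = -0.125 < 0, so the root lies in [-2.75, -2.5]
g(-2.625) = 0.71875 > 0, so the root lies in [-2.75, -2.625]
g(-2.6875) = 0.3047 > 0, so the root lies in [-2.75, -2.6875]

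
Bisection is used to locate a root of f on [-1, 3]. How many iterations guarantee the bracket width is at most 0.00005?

Width after n steps is 4/2^n. Need 2^n ≥ 4/0.00005 = 80000.
2^16 = 65536 < 80000 ≤ 2^17 = 131072, so n = 17.

17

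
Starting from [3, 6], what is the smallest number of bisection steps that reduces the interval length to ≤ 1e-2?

9

Width after n steps is 3/2^n. Need 2^n ≥ 3/1e-2 = 300.
2^8 = 256 < 300 ≤ 2^9 = 512, so n = 9.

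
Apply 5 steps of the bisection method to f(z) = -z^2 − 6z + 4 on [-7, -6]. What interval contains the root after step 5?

midpoint -6.5: f = 0.75 > 0 → [-7, -6.5]
midpoint -6.75: f = -1.0625 < 0 → [-6.75, -6.5]
midpoint -6.625: f = -0.140625 < 0 → [-6.625, -6.5]
midpoint -6.5625: f = 0.3086 > 0 → [-6.625, -6.5625]
midpoint -6.59375: f = 0.085 > 0 → [-6.625, -6.59375]

[-6.625, -6.59375]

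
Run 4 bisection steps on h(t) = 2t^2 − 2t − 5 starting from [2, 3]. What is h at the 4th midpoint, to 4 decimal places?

midpoint 2.5: h = 2.5 > 0 → [2, 2.5]
midpoint 2.25: h = 0.625 > 0 → [2, 2.25]
midpoint 2.125: h = -0.21875 < 0 → [2.125, 2.25]
midpoint 2.1875: h = 0.1953 > 0 → [2.125, 2.1875]

0.1953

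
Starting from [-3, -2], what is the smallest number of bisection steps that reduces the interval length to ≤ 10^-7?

Width after n steps is 1/2^n. Need 2^n ≥ 1/10^-7 = 10000000.
2^23 = 8388608 < 10000000 ≤ 2^24 = 16777216, so n = 24.

24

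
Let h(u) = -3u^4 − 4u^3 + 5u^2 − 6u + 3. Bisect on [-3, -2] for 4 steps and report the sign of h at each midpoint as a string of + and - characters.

-++-

u = -2.5 gives h = -5.4375, negative; keep [-2.5, -2]
u = -2.25 gives h = 10.488281, positive; keep [-2.5, -2.25]
u = -2.375 gives h = 3.589111, positive; keep [-2.5, -2.375]
u = -2.4375 gives h = -0.6402, negative; keep [-2.4375, -2.375]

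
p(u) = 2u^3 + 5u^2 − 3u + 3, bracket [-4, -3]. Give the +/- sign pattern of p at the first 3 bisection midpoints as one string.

u = -3.5 gives p = -11, negative; keep [-3.5, -3]
u = -3.25 gives p = -3.09375, negative; keep [-3.25, -3]
u = -3.125 gives p = 0.167969, positive; keep [-3.25, -3.125]

--+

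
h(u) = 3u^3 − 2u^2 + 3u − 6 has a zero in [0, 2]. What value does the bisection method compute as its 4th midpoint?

midpoint 1: h = -2 < 0 → [1, 2]
midpoint 1.5: h = 4.125 > 0 → [1, 1.5]
midpoint 1.25: h = 0.484375 > 0 → [1, 1.25]
midpoint 1.125: h = -0.8848 < 0 → [1.125, 1.25]

1.125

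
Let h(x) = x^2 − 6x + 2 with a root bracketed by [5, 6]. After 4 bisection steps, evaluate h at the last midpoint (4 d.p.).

0.2227

x = 5.5 gives h = -0.75, negative; keep [5.5, 6]
x = 5.75 gives h = 0.5625, positive; keep [5.5, 5.75]
x = 5.625 gives h = -0.109375, negative; keep [5.625, 5.75]
x = 5.6875 gives h = 0.2227, positive; keep [5.625, 5.6875]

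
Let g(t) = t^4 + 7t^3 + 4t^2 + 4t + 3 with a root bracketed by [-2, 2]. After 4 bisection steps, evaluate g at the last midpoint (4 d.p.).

m = 0, g(m) = 3 (+); new bracket [-2, 0]
m = -1, g(m) = -3 (−); new bracket [-1, 0]
m = -0.5, g(m) = 1.1875 (+); new bracket [-1, -0.5]
m = -0.75, g(m) = -0.3867 (−); new bracket [-0.75, -0.5]

-0.3867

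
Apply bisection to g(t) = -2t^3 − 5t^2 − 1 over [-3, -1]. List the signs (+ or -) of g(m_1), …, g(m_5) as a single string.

--++-

m = -2, g(m) = -5 (−); new bracket [-3, -2]
m = -2.5, g(m) = -1 (−); new bracket [-3, -2.5]
m = -2.75, g(m) = 2.78125 (+); new bracket [-2.75, -2.5]
m = -2.625, g(m) = 0.7227 (+); new bracket [-2.625, -2.5]
m = -2.5625, g(m) = -0.1792 (−); new bracket [-2.625, -2.5625]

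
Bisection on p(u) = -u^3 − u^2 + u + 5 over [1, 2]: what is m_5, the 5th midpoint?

midpoint 1.5: p = 0.875 > 0 → [1.5, 2]
midpoint 1.75: p = -1.671875 < 0 → [1.5, 1.75]
midpoint 1.625: p = -0.306641 < 0 → [1.5, 1.625]
midpoint 1.5625: p = 0.3064 > 0 → [1.5625, 1.625]
midpoint 1.59375: p = 0.0055 > 0 → [1.59375, 1.625]

1.59375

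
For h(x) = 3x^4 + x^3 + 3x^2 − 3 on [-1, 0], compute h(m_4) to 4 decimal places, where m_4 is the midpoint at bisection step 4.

midpoint -0.5: h = -2.1875 < 0 → [-1, -0.5]
midpoint -0.75: h = -0.785156 < 0 → [-1, -0.75]
midpoint -0.875: h = 0.385498 > 0 → [-0.875, -0.75]
midpoint -0.8125: h = -0.2485 < 0 → [-0.875, -0.8125]

-0.2485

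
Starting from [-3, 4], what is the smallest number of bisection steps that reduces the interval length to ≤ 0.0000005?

Width after n steps is 7/2^n. Need 2^n ≥ 7/0.0000005 = 14000000.
2^23 = 8388608 < 14000000 ≤ 2^24 = 16777216, so n = 24.

24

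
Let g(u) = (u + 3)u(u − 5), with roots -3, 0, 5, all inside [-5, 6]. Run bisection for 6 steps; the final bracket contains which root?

5

u = 0.5 gives g = -7.875, negative; keep [0.5, 6]
u = 3.25 gives g = -35.546875, negative; keep [3.25, 6]
u = 4.625 gives g = -13.224609, negative; keep [4.625, 6]
u = 5.3125 gives g = 13.8, positive; keep [4.625, 5.3125]
u = 4.96875 gives g = -1.2373, negative; keep [4.96875, 5.3125]
u = 5.140625 gives g = 5.8849, positive; keep [4.96875, 5.140625]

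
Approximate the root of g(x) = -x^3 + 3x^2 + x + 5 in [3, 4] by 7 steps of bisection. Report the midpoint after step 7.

m = 3.5, g(m) = 2.375 (+); new bracket [3.5, 4]
m = 3.75, g(m) = -1.796875 (−); new bracket [3.5, 3.75]
m = 3.625, g(m) = 0.412109 (+); new bracket [3.625, 3.75]
m = 3.6875, g(m) = -0.6609 (−); new bracket [3.625, 3.6875]
m = 3.65625, g(m) = -0.1166 (−); new bracket [3.625, 3.65625]
m = 3.640625, g(m) = 0.1497 (+); new bracket [3.640625, 3.65625]
m = 3.6484375, g(m) = 0.017 (+); new bracket [3.6484375, 3.65625]

3.6484375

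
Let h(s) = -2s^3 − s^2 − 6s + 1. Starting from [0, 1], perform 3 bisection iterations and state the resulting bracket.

[0.125, 0.25]

h(0.5) = -2.5 < 0, so the root lies in [0, 0.5]
h(0.25) = -0.59375 < 0, so the root lies in [0, 0.25]
h(0.125) = 0.230469 > 0, so the root lies in [0.125, 0.25]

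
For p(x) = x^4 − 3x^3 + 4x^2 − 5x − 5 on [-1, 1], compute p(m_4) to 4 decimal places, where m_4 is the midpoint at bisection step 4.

midpoint 0: p = -5 < 0 → [-1, 0]
midpoint -0.5: p = -1.0625 < 0 → [-1, -0.5]
midpoint -0.75: p = 2.582031 > 0 → [-0.75, -0.5]
midpoint -0.625: p = 0.5725 > 0 → [-0.625, -0.5]

0.5725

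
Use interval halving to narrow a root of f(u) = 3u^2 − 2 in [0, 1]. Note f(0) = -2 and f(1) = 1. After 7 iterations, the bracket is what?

m = 0.5, f(m) = -1.25 (−); new bracket [0.5, 1]
m = 0.75, f(m) = -0.3125 (−); new bracket [0.75, 1]
m = 0.875, f(m) = 0.296875 (+); new bracket [0.75, 0.875]
m = 0.8125, f(m) = -0.0195 (−); new bracket [0.8125, 0.875]
m = 0.84375, f(m) = 0.1357 (+); new bracket [0.8125, 0.84375]
m = 0.828125, f(m) = 0.0574 (+); new bracket [0.8125, 0.828125]
m = 0.8203125, f(m) = 0.0187 (+); new bracket [0.8125, 0.8203125]

[0.8125, 0.8203125]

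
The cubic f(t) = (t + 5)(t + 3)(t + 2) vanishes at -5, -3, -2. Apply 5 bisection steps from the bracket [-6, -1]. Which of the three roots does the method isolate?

-5

m = -3.5, f(m) = 1.125 (+); new bracket [-6, -3.5]
m = -4.75, f(m) = 1.203125 (+); new bracket [-6, -4.75]
m = -5.375, f(m) = -3.005859 (−); new bracket [-5.375, -4.75]
m = -5.0625, f(m) = -0.3948 (−); new bracket [-5.0625, -4.75]
m = -4.90625, f(m) = 0.5194 (+); new bracket [-5.0625, -4.90625]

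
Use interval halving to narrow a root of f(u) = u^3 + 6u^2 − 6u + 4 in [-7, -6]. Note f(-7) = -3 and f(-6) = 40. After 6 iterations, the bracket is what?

[-6.953125, -6.9375]

m = -6.5, f(m) = 21.875 (+); new bracket [-7, -6.5]
m = -6.75, f(m) = 10.328125 (+); new bracket [-7, -6.75]
m = -6.875, f(m) = 3.892578 (+); new bracket [-7, -6.875]
m = -6.9375, f(m) = 0.5042 (+); new bracket [-7, -6.9375]
m = -6.96875, f(m) = -1.2334 (−); new bracket [-6.96875, -6.9375]
m = -6.953125, f(m) = -0.361 (−); new bracket [-6.953125, -6.9375]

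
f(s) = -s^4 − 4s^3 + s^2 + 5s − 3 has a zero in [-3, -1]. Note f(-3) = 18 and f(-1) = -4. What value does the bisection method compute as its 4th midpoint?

-1.375

m = -2, f(m) = 7 (+); new bracket [-2, -1]
m = -1.5, f(m) = 0.1875 (+); new bracket [-1.5, -1]
m = -1.25, f(m) = -2.316406 (−); new bracket [-1.5, -1.25]
m = -1.375, f(m) = -1.1604 (−); new bracket [-1.5, -1.375]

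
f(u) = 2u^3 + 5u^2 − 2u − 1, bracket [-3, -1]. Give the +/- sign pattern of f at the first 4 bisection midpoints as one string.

+++-

f(-2) = 7 > 0, so the root lies in [-3, -2]
f(-2.5) = 4 > 0, so the root lies in [-3, -2.5]
f(-2.75) = 0.71875 > 0, so the root lies in [-3, -2.75]
f(-2.875) = -1.4492 < 0, so the root lies in [-2.875, -2.75]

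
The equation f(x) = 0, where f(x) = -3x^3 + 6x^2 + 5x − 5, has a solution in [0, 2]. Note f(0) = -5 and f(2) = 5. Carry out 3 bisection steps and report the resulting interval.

f(1) = 3 > 0, so the root lies in [0, 1]
f(0.5) = -1.375 < 0, so the root lies in [0.5, 1]
f(0.75) = 0.859375 > 0, so the root lies in [0.5, 0.75]

[0.5, 0.75]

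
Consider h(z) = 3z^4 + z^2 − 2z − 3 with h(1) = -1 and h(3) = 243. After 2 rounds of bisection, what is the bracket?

[1, 1.5]

midpoint 2: h = 45 > 0 → [1, 2]
midpoint 1.5: h = 11.4375 > 0 → [1, 1.5]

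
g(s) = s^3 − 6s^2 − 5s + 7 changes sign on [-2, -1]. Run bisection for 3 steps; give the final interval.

[-1.375, -1.25]

m = -1.5, g(m) = -2.375 (−); new bracket [-1.5, -1]
m = -1.25, g(m) = 1.921875 (+); new bracket [-1.5, -1.25]
m = -1.375, g(m) = -0.068359 (−); new bracket [-1.375, -1.25]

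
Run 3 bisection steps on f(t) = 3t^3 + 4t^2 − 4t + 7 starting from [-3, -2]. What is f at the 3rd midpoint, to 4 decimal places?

f(-2.5) = -4.875 < 0, so the root lies in [-2.5, -2]
f(-2.25) = 2.078125 > 0, so the root lies in [-2.5, -2.25]
f(-2.375) = -1.126953 < 0, so the root lies in [-2.375, -2.25]

-1.1270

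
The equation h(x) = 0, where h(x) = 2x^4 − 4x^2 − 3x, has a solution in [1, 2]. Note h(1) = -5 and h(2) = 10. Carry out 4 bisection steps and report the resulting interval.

[1.6875, 1.75]

m = 1.5, h(m) = -3.375 (−); new bracket [1.5, 2]
m = 1.75, h(m) = 1.257812 (+); new bracket [1.5, 1.75]
m = 1.625, h(m) = -1.491699 (−); new bracket [1.625, 1.75]
m = 1.6875, h(m) = -0.2348 (−); new bracket [1.6875, 1.75]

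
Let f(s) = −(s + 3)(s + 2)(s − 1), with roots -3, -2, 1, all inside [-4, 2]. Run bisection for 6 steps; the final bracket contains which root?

midpoint -1: f = 4 > 0 → [-1, 2]
midpoint 0.5: f = 4.375 > 0 → [0.5, 2]
midpoint 1.25: f = -3.453125 < 0 → [0.5, 1.25]
midpoint 0.875: f = 1.3926 > 0 → [0.875, 1.25]
midpoint 1.0625: f = -0.7776 < 0 → [0.875, 1.0625]
midpoint 0.96875: f = 0.3682 > 0 → [0.96875, 1.0625]

1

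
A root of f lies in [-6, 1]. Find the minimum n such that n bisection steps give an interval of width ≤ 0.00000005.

Width after n steps is 7/2^n. Need 2^n ≥ 7/0.00000005 = 140000000.
2^27 = 134217728 < 140000000 ≤ 2^28 = 268435456, so n = 28.

28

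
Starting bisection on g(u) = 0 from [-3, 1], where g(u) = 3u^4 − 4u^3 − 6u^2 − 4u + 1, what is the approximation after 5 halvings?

0.125

u = -1 gives g = 6, positive; keep [-1, 1]
u = 0 gives g = 1, positive; keep [0, 1]
u = 0.5 gives g = -2.8125, negative; keep [0, 0.5]
u = 0.25 gives g = -0.4258, negative; keep [0, 0.25]
u = 0.125 gives g = 0.3992, positive; keep [0.125, 0.25]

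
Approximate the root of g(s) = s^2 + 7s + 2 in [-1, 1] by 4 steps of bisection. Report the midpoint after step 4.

m = 0, g(m) = 2 (+); new bracket [-1, 0]
m = -0.5, g(m) = -1.25 (−); new bracket [-0.5, 0]
m = -0.25, g(m) = 0.3125 (+); new bracket [-0.5, -0.25]
m = -0.375, g(m) = -0.4844 (−); new bracket [-0.375, -0.25]

-0.375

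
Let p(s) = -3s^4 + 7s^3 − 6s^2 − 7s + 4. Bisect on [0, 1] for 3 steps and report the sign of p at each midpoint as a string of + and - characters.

-++

s = 0.5 gives p = -0.3125, negative; keep [0, 0.5]
s = 0.25 gives p = 1.972656, positive; keep [0.25, 0.5]
s = 0.375 gives p = 0.841064, positive; keep [0.375, 0.5]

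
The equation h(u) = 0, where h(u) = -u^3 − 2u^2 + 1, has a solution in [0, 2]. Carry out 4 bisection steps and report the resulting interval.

[0.5, 0.625]

midpoint 1: h = -2 < 0 → [0, 1]
midpoint 0.5: h = 0.375 > 0 → [0.5, 1]
midpoint 0.75: h = -0.546875 < 0 → [0.5, 0.75]
midpoint 0.625: h = -0.0254 < 0 → [0.5, 0.625]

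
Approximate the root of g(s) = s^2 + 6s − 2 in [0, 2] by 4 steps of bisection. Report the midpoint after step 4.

0.375

s = 1 gives g = 5, positive; keep [0, 1]
s = 0.5 gives g = 1.25, positive; keep [0, 0.5]
s = 0.25 gives g = -0.4375, negative; keep [0.25, 0.5]
s = 0.375 gives g = 0.3906, positive; keep [0.25, 0.375]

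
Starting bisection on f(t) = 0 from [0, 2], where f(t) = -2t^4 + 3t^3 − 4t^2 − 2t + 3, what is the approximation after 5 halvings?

0.6875

midpoint 1: f = -2 < 0 → [0, 1]
midpoint 0.5: f = 1.25 > 0 → [0.5, 1]
midpoint 0.75: f = -0.117188 < 0 → [0.5, 0.75]
midpoint 0.625: f = 0.6147 > 0 → [0.625, 0.75]
midpoint 0.6875: f = 0.2624 > 0 → [0.6875, 0.75]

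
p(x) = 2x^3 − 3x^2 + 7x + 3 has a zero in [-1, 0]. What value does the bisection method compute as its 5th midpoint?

-0.34375

midpoint -0.5: p = -1.5 < 0 → [-0.5, 0]
midpoint -0.25: p = 1.03125 > 0 → [-0.5, -0.25]
midpoint -0.375: p = -0.152344 < 0 → [-0.375, -0.25]
midpoint -0.3125: p = 0.4585 > 0 → [-0.375, -0.3125]
midpoint -0.34375: p = 0.158 > 0 → [-0.375, -0.34375]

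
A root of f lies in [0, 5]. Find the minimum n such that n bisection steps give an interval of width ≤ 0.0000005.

Width after n steps is 5/2^n. Need 2^n ≥ 5/0.0000005 = 10000000.
2^23 = 8388608 < 10000000 ≤ 2^24 = 16777216, so n = 24.

24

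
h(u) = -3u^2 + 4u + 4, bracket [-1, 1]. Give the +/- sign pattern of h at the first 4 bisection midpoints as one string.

++-+

h(0) = 4 > 0, so the root lies in [-1, 0]
h(-0.5) = 1.25 > 0, so the root lies in [-1, -0.5]
h(-0.75) = -0.6875 < 0, so the root lies in [-0.75, -0.5]
h(-0.625) = 0.3281 > 0, so the root lies in [-0.75, -0.625]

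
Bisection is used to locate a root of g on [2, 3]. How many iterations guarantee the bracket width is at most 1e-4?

14

Width after n steps is 1/2^n. Need 2^n ≥ 1/1e-4 = 10000.
2^13 = 8192 < 10000 ≤ 2^14 = 16384, so n = 14.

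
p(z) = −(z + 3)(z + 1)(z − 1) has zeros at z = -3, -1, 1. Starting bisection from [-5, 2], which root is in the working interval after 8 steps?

-3

z = -1.5 gives p = -1.875, negative; keep [-5, -1.5]
z = -3.25 gives p = 2.390625, positive; keep [-3.25, -1.5]
z = -2.375 gives p = -2.900391, negative; keep [-3.25, -2.375]
z = -2.8125 gives p = -1.2957, negative; keep [-3.25, -2.8125]
z = -3.03125 gives p = 0.2559, positive; keep [-3.03125, -2.8125]
z = -2.921875 gives p = -0.5889, negative; keep [-3.03125, -2.921875]
z = -2.9765625 gives p = -0.1842, negative; keep [-3.03125, -2.9765625]
z = -3.00390625 gives p = 0.0313, positive; keep [-3.00390625, -2.9765625]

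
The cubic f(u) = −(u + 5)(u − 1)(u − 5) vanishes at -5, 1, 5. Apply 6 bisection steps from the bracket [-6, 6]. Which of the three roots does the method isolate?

f(0) = -25 < 0, so the root lies in [-6, 0]
f(-3) = -64 < 0, so the root lies in [-6, -3]
f(-4.5) = -26.125 < 0, so the root lies in [-6, -4.5]
f(-5.25) = 16.0156 > 0, so the root lies in [-5.25, -4.5]
f(-4.875) = -7.252 < 0, so the root lies in [-5.25, -4.875]
f(-5.0625) = 3.8127 > 0, so the root lies in [-5.0625, -4.875]

-5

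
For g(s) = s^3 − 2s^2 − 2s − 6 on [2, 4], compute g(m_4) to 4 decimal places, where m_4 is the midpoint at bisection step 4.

g(3) = -3 < 0, so the root lies in [3, 4]
g(3.5) = 5.375 > 0, so the root lies in [3, 3.5]
g(3.25) = 0.703125 > 0, so the root lies in [3, 3.25]
g(3.125) = -1.2637 < 0, so the root lies in [3.125, 3.25]

-1.2637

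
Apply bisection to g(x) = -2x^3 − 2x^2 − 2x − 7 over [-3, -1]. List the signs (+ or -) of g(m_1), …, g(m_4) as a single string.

midpoint -2: g = 5 > 0 → [-2, -1]
midpoint -1.5: g = -1.75 < 0 → [-2, -1.5]
midpoint -1.75: g = 1.09375 > 0 → [-1.75, -1.5]
midpoint -1.625: g = -0.4492 < 0 → [-1.75, -1.625]

+-+-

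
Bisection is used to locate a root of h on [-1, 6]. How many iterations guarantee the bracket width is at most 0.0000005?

Width after n steps is 7/2^n. Need 2^n ≥ 7/0.0000005 = 14000000.
2^23 = 8388608 < 14000000 ≤ 2^24 = 16777216, so n = 24.

24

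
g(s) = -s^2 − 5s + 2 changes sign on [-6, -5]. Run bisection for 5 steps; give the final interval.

m = -5.5, g(m) = -0.75 (−); new bracket [-5.5, -5]
m = -5.25, g(m) = 0.6875 (+); new bracket [-5.5, -5.25]
m = -5.375, g(m) = -0.015625 (−); new bracket [-5.375, -5.25]
m = -5.3125, g(m) = 0.3398 (+); new bracket [-5.375, -5.3125]
m = -5.34375, g(m) = 0.1631 (+); new bracket [-5.375, -5.34375]

[-5.375, -5.34375]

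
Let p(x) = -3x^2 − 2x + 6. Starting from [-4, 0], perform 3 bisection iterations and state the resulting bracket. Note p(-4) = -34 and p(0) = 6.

[-2, -1.5]

midpoint -2: p = -2 < 0 → [-2, 0]
midpoint -1: p = 5 > 0 → [-2, -1]
midpoint -1.5: p = 2.25 > 0 → [-2, -1.5]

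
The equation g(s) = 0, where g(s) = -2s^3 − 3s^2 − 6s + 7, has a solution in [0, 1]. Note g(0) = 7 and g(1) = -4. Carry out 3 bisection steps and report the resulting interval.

[0.625, 0.75]

s = 0.5 gives g = 3, positive; keep [0.5, 1]
s = 0.75 gives g = -0.03125, negative; keep [0.5, 0.75]
s = 0.625 gives g = 1.589844, positive; keep [0.625, 0.75]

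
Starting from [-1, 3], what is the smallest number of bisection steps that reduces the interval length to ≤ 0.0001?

Width after n steps is 4/2^n. Need 2^n ≥ 4/0.0001 = 40000.
2^15 = 32768 < 40000 ≤ 2^16 = 65536, so n = 16.

16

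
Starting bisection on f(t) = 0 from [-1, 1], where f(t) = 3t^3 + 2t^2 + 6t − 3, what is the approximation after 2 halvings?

0.5

midpoint 0: f = -3 < 0 → [0, 1]
midpoint 0.5: f = 0.875 > 0 → [0, 0.5]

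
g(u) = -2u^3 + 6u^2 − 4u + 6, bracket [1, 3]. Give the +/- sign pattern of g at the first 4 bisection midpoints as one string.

++-+

m = 2, g(m) = 6 (+); new bracket [2, 3]
m = 2.5, g(m) = 2.25 (+); new bracket [2.5, 3]
m = 2.75, g(m) = -1.21875 (−); new bracket [2.5, 2.75]
m = 2.625, g(m) = 0.668 (+); new bracket [2.625, 2.75]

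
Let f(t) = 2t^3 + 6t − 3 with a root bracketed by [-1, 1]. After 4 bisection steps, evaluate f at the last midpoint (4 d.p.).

-0.6445

midpoint 0: f = -3 < 0 → [0, 1]
midpoint 0.5: f = 0.25 > 0 → [0, 0.5]
midpoint 0.25: f = -1.46875 < 0 → [0.25, 0.5]
midpoint 0.375: f = -0.6445 < 0 → [0.375, 0.5]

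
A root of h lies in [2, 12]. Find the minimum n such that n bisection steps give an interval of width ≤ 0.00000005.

Width after n steps is 10/2^n. Need 2^n ≥ 10/0.00000005 = 200000000.
2^27 = 134217728 < 200000000 ≤ 2^28 = 268435456, so n = 28.

28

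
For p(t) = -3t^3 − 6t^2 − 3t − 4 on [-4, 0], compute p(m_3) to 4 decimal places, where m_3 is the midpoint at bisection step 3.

t = -2 gives p = 2, positive; keep [-2, 0]
t = -1 gives p = -4, negative; keep [-2, -1]
t = -1.5 gives p = -2.875, negative; keep [-2, -1.5]

-2.8750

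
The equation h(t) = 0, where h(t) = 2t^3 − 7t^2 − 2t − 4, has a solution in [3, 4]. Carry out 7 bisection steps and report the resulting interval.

h(3.5) = -11 < 0, so the root lies in [3.5, 4]
h(3.75) = -4.46875 < 0, so the root lies in [3.75, 4]
h(3.875) = -0.488281 < 0, so the root lies in [3.875, 4]
h(3.9375) = 1.6909 > 0, so the root lies in [3.875, 3.9375]
h(3.90625) = 0.5853 > 0, so the root lies in [3.875, 3.90625]
h(3.890625) = 0.0445 > 0, so the root lies in [3.875, 3.890625]
h(3.8828125) = -0.2229 < 0, so the root lies in [3.8828125, 3.890625]

[3.8828125, 3.890625]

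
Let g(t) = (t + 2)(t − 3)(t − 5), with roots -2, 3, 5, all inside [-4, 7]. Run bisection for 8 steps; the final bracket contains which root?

-2

t = 1.5 gives g = 18.375, positive; keep [-4, 1.5]
t = -1.25 gives g = 19.921875, positive; keep [-4, -1.25]
t = -2.625 gives g = -26.806641, negative; keep [-2.625, -1.25]
t = -1.9375 gives g = 2.1409, positive; keep [-2.625, -1.9375]
t = -2.28125 gives g = -10.8152, negative; keep [-2.28125, -1.9375]
t = -2.109375 gives g = -3.973, negative; keep [-2.109375, -1.9375]
t = -2.0234375 gives g = -0.8269, negative; keep [-2.0234375, -1.9375]
t = -1.98046875 gives g = 0.679, positive; keep [-2.0234375, -1.98046875]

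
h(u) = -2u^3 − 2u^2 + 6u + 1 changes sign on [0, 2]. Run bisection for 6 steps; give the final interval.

[1.375, 1.40625]

h(1) = 3 > 0, so the root lies in [1, 2]
h(1.5) = -1.25 < 0, so the root lies in [1, 1.5]
h(1.25) = 1.46875 > 0, so the root lies in [1.25, 1.5]
h(1.375) = 0.2695 > 0, so the root lies in [1.375, 1.5]
h(1.4375) = -0.4487 < 0, so the root lies in [1.375, 1.4375]
h(1.40625) = -0.0794 < 0, so the root lies in [1.375, 1.40625]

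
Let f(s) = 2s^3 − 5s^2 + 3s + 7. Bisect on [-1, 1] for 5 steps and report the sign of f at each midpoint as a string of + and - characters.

+++-+

midpoint 0: f = 7 > 0 → [-1, 0]
midpoint -0.5: f = 4 > 0 → [-1, -0.5]
midpoint -0.75: f = 1.09375 > 0 → [-1, -0.75]
midpoint -0.875: f = -0.793 < 0 → [-0.875, -0.75]
midpoint -0.8125: f = 0.189 > 0 → [-0.875, -0.8125]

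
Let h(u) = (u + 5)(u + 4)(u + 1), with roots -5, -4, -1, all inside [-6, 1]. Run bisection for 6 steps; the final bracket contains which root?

-1

h(-2.5) = -5.625 < 0, so the root lies in [-2.5, 1]
h(-0.75) = 3.453125 > 0, so the root lies in [-2.5, -0.75]
h(-1.625) = -5.009766 < 0, so the root lies in [-1.625, -0.75]
h(-1.1875) = -2.0105 < 0, so the root lies in [-1.1875, -0.75]
h(-0.96875) = 0.3819 > 0, so the root lies in [-1.1875, -0.96875]
h(-1.078125) = -0.8953 < 0, so the root lies in [-1.078125, -0.96875]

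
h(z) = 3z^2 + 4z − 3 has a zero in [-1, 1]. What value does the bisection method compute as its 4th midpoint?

midpoint 0: h = -3 < 0 → [0, 1]
midpoint 0.5: h = -0.25 < 0 → [0.5, 1]
midpoint 0.75: h = 1.6875 > 0 → [0.5, 0.75]
midpoint 0.625: h = 0.6719 > 0 → [0.5, 0.625]

0.625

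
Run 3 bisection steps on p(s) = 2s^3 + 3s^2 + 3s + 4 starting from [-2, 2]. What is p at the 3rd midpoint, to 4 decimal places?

midpoint 0: p = 4 > 0 → [-2, 0]
midpoint -1: p = 2 > 0 → [-2, -1]
midpoint -1.5: p = -0.5 < 0 → [-1.5, -1]

-0.5000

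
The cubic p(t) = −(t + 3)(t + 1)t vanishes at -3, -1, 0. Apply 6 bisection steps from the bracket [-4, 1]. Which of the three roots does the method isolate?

-3

t = -1.5 gives p = -1.125, negative; keep [-4, -1.5]
t = -2.75 gives p = -1.203125, negative; keep [-4, -2.75]
t = -3.375 gives p = 3.005859, positive; keep [-3.375, -2.75]
t = -3.0625 gives p = 0.3948, positive; keep [-3.0625, -2.75]
t = -2.90625 gives p = -0.5194, negative; keep [-3.0625, -2.90625]
t = -2.984375 gives p = -0.0925, negative; keep [-3.0625, -2.984375]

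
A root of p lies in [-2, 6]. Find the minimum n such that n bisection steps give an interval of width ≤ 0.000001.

23

Width after n steps is 8/2^n. Need 2^n ≥ 8/0.000001 = 8000000.
2^22 = 4194304 < 8000000 ≤ 2^23 = 8388608, so n = 23.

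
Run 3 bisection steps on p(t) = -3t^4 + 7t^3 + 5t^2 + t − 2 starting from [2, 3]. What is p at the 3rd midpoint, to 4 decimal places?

3.5872

midpoint 2.5: p = 23.9375 > 0 → [2.5, 3]
midpoint 2.75: p = 12.566406 > 0 → [2.75, 3]
midpoint 2.875: p = 3.587158 > 0 → [2.875, 3]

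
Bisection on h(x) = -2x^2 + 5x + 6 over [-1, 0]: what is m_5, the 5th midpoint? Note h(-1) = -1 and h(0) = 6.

m = -0.5, h(m) = 3 (+); new bracket [-1, -0.5]
m = -0.75, h(m) = 1.125 (+); new bracket [-1, -0.75]
m = -0.875, h(m) = 0.09375 (+); new bracket [-1, -0.875]
m = -0.9375, h(m) = -0.4453 (−); new bracket [-0.9375, -0.875]
m = -0.90625, h(m) = -0.1738 (−); new bracket [-0.90625, -0.875]

-0.90625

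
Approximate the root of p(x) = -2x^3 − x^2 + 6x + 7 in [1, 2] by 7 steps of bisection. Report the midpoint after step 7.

m = 1.5, p(m) = 7 (+); new bracket [1.5, 2]
m = 1.75, p(m) = 3.71875 (+); new bracket [1.75, 2]
m = 1.875, p(m) = 1.550781 (+); new bracket [1.875, 2]
m = 1.9375, p(m) = 0.3247 (+); new bracket [1.9375, 2]
m = 1.96875, p(m) = -0.3251 (−); new bracket [1.9375, 1.96875]
m = 1.953125, p(m) = 0.0029 (+); new bracket [1.953125, 1.96875]
m = 1.9609375, p(m) = -0.1603 (−); new bracket [1.953125, 1.9609375]

1.9609375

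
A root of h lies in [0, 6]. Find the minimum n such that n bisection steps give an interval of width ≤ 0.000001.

Width after n steps is 6/2^n. Need 2^n ≥ 6/0.000001 = 6000000.
2^22 = 4194304 < 6000000 ≤ 2^23 = 8388608, so n = 23.

23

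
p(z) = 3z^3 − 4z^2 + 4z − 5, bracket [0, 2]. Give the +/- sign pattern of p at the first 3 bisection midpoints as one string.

-+-

z = 1 gives p = -2, negative; keep [1, 2]
z = 1.5 gives p = 2.125, positive; keep [1, 1.5]
z = 1.25 gives p = -0.390625, negative; keep [1.25, 1.5]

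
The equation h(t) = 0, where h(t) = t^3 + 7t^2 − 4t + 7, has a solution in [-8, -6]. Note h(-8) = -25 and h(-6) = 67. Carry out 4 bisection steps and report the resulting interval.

h(-7) = 35 > 0, so the root lies in [-8, -7]
h(-7.5) = 8.875 > 0, so the root lies in [-8, -7.5]
h(-7.75) = -7.046875 < 0, so the root lies in [-7.75, -7.5]
h(-7.625) = 1.1621 > 0, so the root lies in [-7.75, -7.625]

[-7.75, -7.625]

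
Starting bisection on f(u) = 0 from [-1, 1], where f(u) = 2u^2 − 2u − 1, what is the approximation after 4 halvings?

u = 0 gives f = -1, negative; keep [-1, 0]
u = -0.5 gives f = 0.5, positive; keep [-0.5, 0]
u = -0.25 gives f = -0.375, negative; keep [-0.5, -0.25]
u = -0.375 gives f = 0.0312, positive; keep [-0.375, -0.25]

-0.375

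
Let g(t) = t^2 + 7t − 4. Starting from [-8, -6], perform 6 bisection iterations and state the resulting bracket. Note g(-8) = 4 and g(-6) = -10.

[-7.53125, -7.5]

g(-7) = -4 < 0, so the root lies in [-8, -7]
g(-7.5) = -0.25 < 0, so the root lies in [-8, -7.5]
g(-7.75) = 1.8125 > 0, so the root lies in [-7.75, -7.5]
g(-7.625) = 0.7656 > 0, so the root lies in [-7.625, -7.5]
g(-7.5625) = 0.2539 > 0, so the root lies in [-7.5625, -7.5]
g(-7.53125) = 0.001 > 0, so the root lies in [-7.53125, -7.5]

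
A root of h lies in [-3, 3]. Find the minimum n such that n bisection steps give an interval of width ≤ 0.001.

13

Width after n steps is 6/2^n. Need 2^n ≥ 6/0.001 = 6000.
2^12 = 4096 < 6000 ≤ 2^13 = 8192, so n = 13.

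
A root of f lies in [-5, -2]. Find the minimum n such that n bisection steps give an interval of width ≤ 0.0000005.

Width after n steps is 3/2^n. Need 2^n ≥ 3/0.0000005 = 6000000.
2^22 = 4194304 < 6000000 ≤ 2^23 = 8388608, so n = 23.

23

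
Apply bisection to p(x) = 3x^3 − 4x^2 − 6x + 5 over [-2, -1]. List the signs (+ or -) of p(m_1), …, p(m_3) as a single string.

-+-

midpoint -1.5: p = -5.125 < 0 → [-1.5, -1]
midpoint -1.25: p = 0.390625 > 0 → [-1.5, -1.25]
midpoint -1.375: p = -2.111328 < 0 → [-1.375, -1.25]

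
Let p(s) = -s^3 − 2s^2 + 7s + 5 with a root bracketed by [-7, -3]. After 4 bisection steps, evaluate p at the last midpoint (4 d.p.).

p(-5) = 45 > 0, so the root lies in [-5, -3]
p(-4) = 9 > 0, so the root lies in [-4, -3]
p(-3.5) = -1.125 < 0, so the root lies in [-4, -3.5]
p(-3.75) = 3.3594 > 0, so the root lies in [-3.75, -3.5]

3.3594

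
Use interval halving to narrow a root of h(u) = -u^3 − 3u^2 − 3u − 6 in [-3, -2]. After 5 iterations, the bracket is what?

midpoint -2.5: h = -1.625 < 0 → [-3, -2.5]
midpoint -2.75: h = 0.359375 > 0 → [-2.75, -2.5]
midpoint -2.625: h = -0.708984 < 0 → [-2.75, -2.625]
midpoint -2.6875: h = -0.1946 < 0 → [-2.75, -2.6875]
midpoint -2.71875: h = 0.0774 > 0 → [-2.71875, -2.6875]

[-2.71875, -2.6875]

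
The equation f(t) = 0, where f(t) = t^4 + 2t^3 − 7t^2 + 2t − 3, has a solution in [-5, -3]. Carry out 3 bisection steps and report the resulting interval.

m = -4, f(m) = 5 (+); new bracket [-4, -3]
m = -3.5, f(m) = -31.4375 (−); new bracket [-4, -3.5]
m = -3.75, f(m) = -16.652344 (−); new bracket [-4, -3.75]

[-4, -3.75]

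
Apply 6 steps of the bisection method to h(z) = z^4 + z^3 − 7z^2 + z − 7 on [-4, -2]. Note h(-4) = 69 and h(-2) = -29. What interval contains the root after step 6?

[-3.375, -3.34375]

h(-3) = -19 < 0, so the root lies in [-4, -3]
h(-3.5) = 10.9375 > 0, so the root lies in [-3.5, -3]
h(-3.25) = -6.949219 < 0, so the root lies in [-3.5, -3.25]
h(-3.375) = 1.1936 > 0, so the root lies in [-3.375, -3.25]
h(-3.3125) = -3.0688 < 0, so the root lies in [-3.375, -3.3125]
h(-3.34375) = -0.9865 < 0, so the root lies in [-3.375, -3.34375]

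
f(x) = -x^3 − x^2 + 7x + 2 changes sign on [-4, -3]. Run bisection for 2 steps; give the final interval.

[-3.25, -3]

m = -3.5, f(m) = 8.125 (+); new bracket [-3.5, -3]
m = -3.25, f(m) = 3.015625 (+); new bracket [-3.25, -3]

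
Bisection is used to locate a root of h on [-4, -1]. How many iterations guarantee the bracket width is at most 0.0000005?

23

Width after n steps is 3/2^n. Need 2^n ≥ 3/0.0000005 = 6000000.
2^22 = 4194304 < 6000000 ≤ 2^23 = 8388608, so n = 23.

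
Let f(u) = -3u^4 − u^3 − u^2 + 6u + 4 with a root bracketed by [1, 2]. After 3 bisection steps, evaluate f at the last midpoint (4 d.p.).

-2.9636

midpoint 1.5: f = -7.8125 < 0 → [1, 1.5]
midpoint 1.25: f = 0.660156 > 0 → [1.25, 1.5]
midpoint 1.375: f = -2.963623 < 0 → [1.25, 1.375]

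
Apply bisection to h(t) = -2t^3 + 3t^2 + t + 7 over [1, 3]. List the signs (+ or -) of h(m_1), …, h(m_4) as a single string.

midpoint 2: h = 5 > 0 → [2, 3]
midpoint 2.5: h = -3 < 0 → [2, 2.5]
midpoint 2.25: h = 1.65625 > 0 → [2.25, 2.5]
midpoint 2.375: h = -0.4961 < 0 → [2.25, 2.375]

+-+-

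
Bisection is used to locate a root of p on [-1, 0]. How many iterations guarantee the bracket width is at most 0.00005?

15

Width after n steps is 1/2^n. Need 2^n ≥ 1/0.00005 = 20000.
2^14 = 16384 < 20000 ≤ 2^15 = 32768, so n = 15.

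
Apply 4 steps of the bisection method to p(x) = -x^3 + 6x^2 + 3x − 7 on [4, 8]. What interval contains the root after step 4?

p(6) = 11 > 0, so the root lies in [6, 8]
p(7) = -35 < 0, so the root lies in [6, 7]
p(6.5) = -8.625 < 0, so the root lies in [6, 6.5]
p(6.25) = 1.9844 > 0, so the root lies in [6.25, 6.5]

[6.25, 6.5]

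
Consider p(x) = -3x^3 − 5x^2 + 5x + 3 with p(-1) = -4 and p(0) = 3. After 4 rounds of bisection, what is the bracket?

[-0.5, -0.4375]

midpoint -0.5: p = -0.375 < 0 → [-0.5, 0]
midpoint -0.25: p = 1.484375 > 0 → [-0.5, -0.25]
midpoint -0.375: p = 0.580078 > 0 → [-0.5, -0.375]
midpoint -0.4375: p = 0.1067 > 0 → [-0.5, -0.4375]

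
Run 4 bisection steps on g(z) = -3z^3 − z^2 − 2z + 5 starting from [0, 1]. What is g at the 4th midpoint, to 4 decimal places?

m = 0.5, g(m) = 3.375 (+); new bracket [0.5, 1]
m = 0.75, g(m) = 1.671875 (+); new bracket [0.75, 1]
m = 0.875, g(m) = 0.474609 (+); new bracket [0.875, 1]
m = 0.9375, g(m) = -0.2258 (−); new bracket [0.875, 0.9375]

-0.2258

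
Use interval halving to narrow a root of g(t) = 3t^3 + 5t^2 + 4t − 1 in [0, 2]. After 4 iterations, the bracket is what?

m = 1, g(m) = 11 (+); new bracket [0, 1]
m = 0.5, g(m) = 2.625 (+); new bracket [0, 0.5]
m = 0.25, g(m) = 0.359375 (+); new bracket [0, 0.25]
m = 0.125, g(m) = -0.416 (−); new bracket [0.125, 0.25]

[0.125, 0.25]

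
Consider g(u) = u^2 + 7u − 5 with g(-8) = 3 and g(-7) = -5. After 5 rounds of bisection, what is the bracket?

[-7.65625, -7.625]

m = -7.5, g(m) = -1.25 (−); new bracket [-8, -7.5]
m = -7.75, g(m) = 0.8125 (+); new bracket [-7.75, -7.5]
m = -7.625, g(m) = -0.234375 (−); new bracket [-7.75, -7.625]
m = -7.6875, g(m) = 0.2852 (+); new bracket [-7.6875, -7.625]
m = -7.65625, g(m) = 0.0244 (+); new bracket [-7.65625, -7.625]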